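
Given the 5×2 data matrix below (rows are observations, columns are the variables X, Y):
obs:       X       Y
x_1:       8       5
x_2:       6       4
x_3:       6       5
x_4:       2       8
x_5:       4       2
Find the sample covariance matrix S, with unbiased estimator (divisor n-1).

Step 1 — column means:
  mean(X) = (8 + 6 + 6 + 2 + 4) / 5 = 26/5 = 5.2
  mean(Y) = (5 + 4 + 5 + 8 + 2) / 5 = 24/5 = 4.8

Step 2 — sample covariance S[i,j] = (1/(n-1)) · Σ_k (x_{k,i} - mean_i) · (x_{k,j} - mean_j), with n-1 = 4.
  S[X,X] = ((2.8)·(2.8) + (0.8)·(0.8) + (0.8)·(0.8) + (-3.2)·(-3.2) + (-1.2)·(-1.2)) / 4 = 20.8/4 = 5.2
  S[X,Y] = ((2.8)·(0.2) + (0.8)·(-0.8) + (0.8)·(0.2) + (-3.2)·(3.2) + (-1.2)·(-2.8)) / 4 = -6.8/4 = -1.7
  S[Y,Y] = ((0.2)·(0.2) + (-0.8)·(-0.8) + (0.2)·(0.2) + (3.2)·(3.2) + (-2.8)·(-2.8)) / 4 = 18.8/4 = 4.7

S is symmetric (S[j,i] = S[i,j]). Assembling:

S = [[5.2, -1.7],
 [-1.7, 4.7]]


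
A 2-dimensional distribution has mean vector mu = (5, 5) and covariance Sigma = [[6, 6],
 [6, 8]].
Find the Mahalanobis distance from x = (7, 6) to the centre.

Step 1 — centre the observation: (x - mu) = (2, 1).

Step 2 — invert Sigma. det(Sigma) = 6·8 - (6)² = 12.
  Sigma^{-1} = (1/det) · [[d, -b], [-b, a]] = [[0.6667, -0.5],
 [-0.5, 0.5]].

Step 3 — form the quadratic (x - mu)^T · Sigma^{-1} · (x - mu):
  Sigma^{-1} · (x - mu) = (0.8333, -0.5).
  (x - mu)^T · [Sigma^{-1} · (x - mu)] = (2)·(0.8333) + (1)·(-0.5) = 1.1667.

Step 4 — take square root: d = √(1.1667) ≈ 1.0801.

d(x, mu) = √(1.1667) ≈ 1.0801


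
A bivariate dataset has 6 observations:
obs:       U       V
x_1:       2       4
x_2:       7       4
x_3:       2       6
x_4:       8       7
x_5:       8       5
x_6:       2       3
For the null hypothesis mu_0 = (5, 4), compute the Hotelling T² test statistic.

Step 1 — sample mean vector:
  mean(U) = (2 + 7 + 2 + 8 + 8 + 2) / 6 = 29/6 = 4.8333
  mean(V) = (4 + 4 + 6 + 7 + 5 + 3) / 6 = 29/6 = 4.8333
  x̄ = (4.8333, 4.8333),  deviation x̄ - mu_0 = (4.8333, 4.8333) - (5, 4) = (-0.1667, 0.8333).

Step 2 — sample covariance matrix, S[i,j] = (1/(n-1)) · Σ_k (x_{k,i} - mean_i) · (x_{k,j} - mean_j), divisor n-1 = 5:
  S[U,U] = ((-2.8333)·(-2.8333) + (2.1667)·(2.1667) + (-2.8333)·(-2.8333) + (3.1667)·(3.1667) + (3.1667)·(3.1667) + (-2.8333)·(-2.8333)) / 5 = 48.8333/5 = 9.7667
  S[U,V] = ((-2.8333)·(-0.8333) + (2.1667)·(-0.8333) + (-2.8333)·(1.1667) + (3.1667)·(2.1667) + (3.1667)·(0.1667) + (-2.8333)·(-1.8333)) / 5 = 9.8333/5 = 1.9667
  S[V,V] = ((-0.8333)·(-0.8333) + (-0.8333)·(-0.8333) + (1.1667)·(1.1667) + (2.1667)·(2.1667) + (0.1667)·(0.1667) + (-1.8333)·(-1.8333)) / 5 = 10.8333/5 = 2.1667
  S = [[9.7667, 1.9667],
 [1.9667, 2.1667]].

Step 3 — invert S. det(S) = 9.7667·2.1667 - (1.9667)² = 17.2933.
  S^{-1} = (1/det) · [[d, -b], [-b, a]] = [[0.1253, -0.1137],
 [-0.1137, 0.5648]].

Step 4 — quadratic form (x̄ - mu_0)^T · S^{-1} · (x̄ - mu_0):
  S^{-1} · (x̄ - mu_0) = (-0.1157, 0.4896),
  (x̄ - mu_0)^T · [...] = (-0.1667)·(-0.1157) + (0.8333)·(0.4896) = 0.4273.

Step 5 — scale by n: T² = 6 · 0.4273 = 2.5636.

T² ≈ 2.5636


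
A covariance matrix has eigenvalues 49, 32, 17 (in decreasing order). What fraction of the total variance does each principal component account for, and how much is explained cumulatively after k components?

Step 1 — total variance = trace(Sigma) = Σ λ_i = 49 + 32 + 17 = 98.

Step 2 — fraction explained by component i = λ_i / Σ λ:
  PC1: 49/98 = 0.5
  PC2: 32/98 = 0.3265
  PC3: 17/98 = 0.1735

Step 3 — cumulative fraction after k components = (λ_1 + ... + λ_k) / Σ λ:
  k = 1: 49/98 = 0.5
  k = 2: (49 + 32)/98 = 81/98 = 0.8265
  k = 3: (49 + 32 + 17)/98 = 98/98 = 1

Summary (fraction, with percent):

explained: PC1 0.5 (50%), PC2 0.3265 (32.65%), PC3 0.1735 (17.35%);  cumulative: 0.5, 0.8265, 1


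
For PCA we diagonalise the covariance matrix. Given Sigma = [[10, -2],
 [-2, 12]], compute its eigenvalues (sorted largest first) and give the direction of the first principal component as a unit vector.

Step 1 — characteristic polynomial of 2×2 Sigma:
  det(Sigma - λI) = λ² - trace · λ + det = 0.
  trace = 10 + 12 = 22, det = 10·12 - (-2)² = 116.
Step 2 — discriminant:
  Δ = trace² - 4·det = 484 - 464 = 20.
Step 3 — eigenvalues:
  λ = (trace ± √Δ)/2 = (22 ± 4.4721)/2,
  λ_1 = 13.2361,  λ_2 = 8.7639.

Step 4 — unit eigenvector for λ_1: solve (Sigma - λ_1 I)v = 0. First row:
  (10 - 13.2361)·v_x + (-2)·v_y = 0, i.e. (-3.2361)·v_x + (-2)·v_y = 0,
  so v ∝ (b, λ_1 - a) = (-2, 3.2361); multiply by -1 so the first entry is positive: u = (2, -3.2361).
  ||u|| = √((2)² + (-3.2361)²) = √(14.4721) ≈ 3.8042,
  v_1 = u/||u|| ≈ (0.5257, -0.8507) (||v_1|| = 1).

λ_1 = 13.2361,  λ_2 = 8.7639;  v_1 ≈ (0.5257, -0.8507)


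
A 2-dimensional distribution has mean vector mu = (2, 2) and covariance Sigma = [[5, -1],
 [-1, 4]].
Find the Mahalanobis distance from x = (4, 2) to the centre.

Step 1 — centre the observation: (x - mu) = (2, 0).

Step 2 — invert Sigma. det(Sigma) = 5·4 - (-1)² = 19.
  Sigma^{-1} = (1/det) · [[d, -b], [-b, a]] = [[0.2105, 0.0526],
 [0.0526, 0.2632]].

Step 3 — form the quadratic (x - mu)^T · Sigma^{-1} · (x - mu):
  Sigma^{-1} · (x - mu) = (0.4211, 0.1053).
  (x - mu)^T · [Sigma^{-1} · (x - mu)] = (2)·(0.4211) + (0)·(0.1053) = 0.8421.

Step 4 — take square root: d = √(0.8421) ≈ 0.9177.

d(x, mu) = √(0.8421) ≈ 0.9177


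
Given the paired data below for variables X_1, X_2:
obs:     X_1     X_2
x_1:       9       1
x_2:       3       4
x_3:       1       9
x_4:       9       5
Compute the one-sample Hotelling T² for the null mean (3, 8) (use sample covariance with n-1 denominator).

Step 1 — sample mean vector:
  mean(X_1) = (9 + 3 + 1 + 9) / 4 = 22/4 = 5.5
  mean(X_2) = (1 + 4 + 9 + 5) / 4 = 19/4 = 4.75
  x̄ = (5.5, 4.75),  deviation x̄ - mu_0 = (5.5, 4.75) - (3, 8) = (2.5, -3.25).

Step 2 — sample covariance matrix, S[i,j] = (1/(n-1)) · Σ_k (x_{k,i} - mean_i) · (x_{k,j} - mean_j), divisor n-1 = 3:
  S[X_1,X_1] = ((3.5)·(3.5) + (-2.5)·(-2.5) + (-4.5)·(-4.5) + (3.5)·(3.5)) / 3 = 51/3 = 17
  S[X_1,X_2] = ((3.5)·(-3.75) + (-2.5)·(-0.75) + (-4.5)·(4.25) + (3.5)·(0.25)) / 3 = -29.5/3 = -9.8333
  S[X_2,X_2] = ((-3.75)·(-3.75) + (-0.75)·(-0.75) + (4.25)·(4.25) + (0.25)·(0.25)) / 3 = 32.75/3 = 10.9167
  S = [[17, -9.8333],
 [-9.8333, 10.9167]].

Step 3 — invert S. det(S) = 17·10.9167 - (-9.8333)² = 88.8889.
  S^{-1} = (1/det) · [[d, -b], [-b, a]] = [[0.1228, 0.1106],
 [0.1106, 0.1912]].

Step 4 — quadratic form (x̄ - mu_0)^T · S^{-1} · (x̄ - mu_0):
  S^{-1} · (x̄ - mu_0) = (-0.0525, -0.345),
  (x̄ - mu_0)^T · [...] = (2.5)·(-0.0525) + (-3.25)·(-0.345) = 0.99.

Step 5 — scale by n: T² = 4 · 0.99 = 3.96.

T² ≈ 3.96


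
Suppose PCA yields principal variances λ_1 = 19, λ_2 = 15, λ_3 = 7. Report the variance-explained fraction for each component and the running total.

Step 1 — total variance = trace(Sigma) = Σ λ_i = 19 + 15 + 7 = 41.

Step 2 — fraction explained by component i = λ_i / Σ λ:
  PC1: 19/41 = 0.4634
  PC2: 15/41 = 0.3659
  PC3: 7/41 = 0.1707

Step 3 — cumulative fraction after k components = (λ_1 + ... + λ_k) / Σ λ:
  k = 1: 19/41 = 0.4634
  k = 2: (19 + 15)/41 = 34/41 = 0.8293
  k = 3: (19 + 15 + 7)/41 = 41/41 = 1

Summary (fraction, with percent):

explained: PC1 0.4634 (46.34%), PC2 0.3659 (36.59%), PC3 0.1707 (17.07%);  cumulative: 0.4634, 0.8293, 1


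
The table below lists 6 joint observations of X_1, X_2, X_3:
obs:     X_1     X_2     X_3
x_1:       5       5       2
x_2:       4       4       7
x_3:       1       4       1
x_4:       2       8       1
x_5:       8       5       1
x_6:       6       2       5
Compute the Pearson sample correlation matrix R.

Step 1 — column means:
  mean(X_1) = (5 + 4 + 1 + 2 + 8 + 6) / 6 = 26/6 = 4.3333
  mean(X_2) = (5 + 4 + 4 + 8 + 5 + 2) / 6 = 28/6 = 4.6667
  mean(X_3) = (2 + 7 + 1 + 1 + 1 + 5) / 6 = 17/6 = 2.8333

Step 2 — sample variances and covariances s[i,j] = (1/(n-1)) · Σ_k (x_{k,i} - mean_i) · (x_{k,j} - mean_j), with n-1 = 5:
  s[X_1,X_1] = ((0.6667)·(0.6667) + (-0.3333)·(-0.3333) + (-3.3333)·(-3.3333) + (-2.3333)·(-2.3333) + (3.6667)·(3.6667) + (1.6667)·(1.6667)) / 5 = 33.3333/5 = 6.6667
  s[X_1,X_2] = ((0.6667)·(0.3333) + (-0.3333)·(-0.6667) + (-3.3333)·(-0.6667) + (-2.3333)·(3.3333) + (3.6667)·(0.3333) + (1.6667)·(-2.6667)) / 5 = -8.3333/5 = -1.6667
  s[X_1,X_3] = ((0.6667)·(-0.8333) + (-0.3333)·(4.1667) + (-3.3333)·(-1.8333) + (-2.3333)·(-1.8333) + (3.6667)·(-1.8333) + (1.6667)·(2.1667)) / 5 = 5.3333/5 = 1.0667
  s[X_2,X_2] = ((0.3333)·(0.3333) + (-0.6667)·(-0.6667) + (-0.6667)·(-0.6667) + (3.3333)·(3.3333) + (0.3333)·(0.3333) + (-2.6667)·(-2.6667)) / 5 = 19.3333/5 = 3.8667
  s[X_2,X_3] = ((0.3333)·(-0.8333) + (-0.6667)·(4.1667) + (-0.6667)·(-1.8333) + (3.3333)·(-1.8333) + (0.3333)·(-1.8333) + (-2.6667)·(2.1667)) / 5 = -14.3333/5 = -2.8667
  s[X_3,X_3] = ((-0.8333)·(-0.8333) + (4.1667)·(4.1667) + (-1.8333)·(-1.8333) + (-1.8333)·(-1.8333) + (-1.8333)·(-1.8333) + (2.1667)·(2.1667)) / 5 = 32.8333/5 = 6.5667
  Sample standard deviations s_i = √(s[i,i]):
  s(X_1) = √(6.6667) = 2.582
  s(X_2) = √(3.8667) = 1.9664
  s(X_3) = √(6.5667) = 2.5626

Step 3 — r_{ij} = s_{ij} / (s_i · s_j):
  r[X_1,X_1] = 1 (diagonal).
  r[X_1,X_2] = -1.6667 / (2.582 · 1.9664) = -1.6667 / 5.0772 = -0.3283
  r[X_1,X_3] = 1.0667 / (2.582 · 2.5626) = 1.0667 / 6.6165 = 0.1612
  r[X_2,X_2] = 1 (diagonal).
  r[X_2,X_3] = -2.8667 / (1.9664 · 2.5626) = -2.8667 / 5.039 = -0.5689
  r[X_3,X_3] = 1 (diagonal).

R is symmetric with unit diagonal. Assembling:

R = [[1, -0.3283, 0.1612],
 [-0.3283, 1, -0.5689],
 [0.1612, -0.5689, 1]]


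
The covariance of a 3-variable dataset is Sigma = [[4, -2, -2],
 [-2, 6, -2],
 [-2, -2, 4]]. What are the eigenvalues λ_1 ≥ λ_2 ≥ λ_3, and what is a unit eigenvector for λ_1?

Step 1 — characteristic polynomial p(λ) = det(λI - Sigma) = λ³ - tr·λ² + c_1·λ - det, where tr = trace, c_1 = sum of the principal 2×2 minors, det = det(Sigma):
  tr = 4 + 6 + 4 = 14,
  c_1 = (4·6 - (-2)²) + (4·4 - (-2)²) + (6·4 - (-2)²) = 20 + 12 + 20 = 52,
  det = 4·(6·4 - (-2)²) - (-2)·((-2)·4 - (-2)·(-2)) + (-2)·((-2)·(-2) - 6·(-2)) = 4·(20) - (-2)·(-12) + (-2)·(16) = 24.
  So p(λ) = λ³ - 14λ² + 52λ - 24.
Step 2 — look for an integer root (rational root theorem: any rational root is an integer divisor of 24). Testing λ = 6:
  p(6) = 216 - 504 + 312 - 24 = 0  ✓
  Dividing out (λ - 6): p(λ) = (λ - 6)(λ² - 8λ + 4).
Step 3 — remaining eigenvalues from the quadratic λ² - 8λ + 4 = 0:
  Δ = 8² - 4·4 = 64 - 16 = 48,  λ = (8 ± √48)/2 = (8 ± 6.9282)/2 ≈ 7.4641 or 0.5359.
  Sorted: λ_1 = 7.4641,  λ_2 = 6,  λ_3 = 0.5359  (check: sum = 14 = tr ✓).

Step 4 — unit eigenvector for λ_1 ≈ 7.4641: v spans the null space of (Sigma - λ_1 I), whose rows are
  r_1 = (-3.4641, -2, -2),  r_2 = (-2, -1.4641, -2),  r_3 = (-2, -2, -3.4641).
  v is orthogonal to every row, so take v ∝ r_1 × r_2 = ((-2)·(-2) - (-2)·(-1.4641), (-2)·(-2) - (-3.4641)·(-2), (-3.4641)·(-1.4641) - (-2)·(-2)) ≈ (1.0718, -2.9282, 1.0718).
  Let u = (1.0718, -2.9282, 1.0718).
  ||u|| = √((1.0718)² + (-2.9282)² + (1.0718)²) = √(10.8719) ≈ 3.2973,  v_1 = u/||u|| ≈ (0.3251, -0.8881, 0.3251) (||v_1|| = 1).

λ_1 = 7.4641,  λ_2 = 6,  λ_3 = 0.5359;  v_1 ≈ (0.3251, -0.8881, 0.3251)


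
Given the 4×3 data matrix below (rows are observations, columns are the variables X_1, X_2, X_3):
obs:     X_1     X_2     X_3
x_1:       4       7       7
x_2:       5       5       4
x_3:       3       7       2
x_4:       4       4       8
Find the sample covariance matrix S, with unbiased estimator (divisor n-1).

Step 1 — column means:
  mean(X_1) = (4 + 5 + 3 + 4) / 4 = 16/4 = 4
  mean(X_2) = (7 + 5 + 7 + 4) / 4 = 23/4 = 5.75
  mean(X_3) = (7 + 4 + 2 + 8) / 4 = 21/4 = 5.25

Step 2 — sample covariance S[i,j] = (1/(n-1)) · Σ_k (x_{k,i} - mean_i) · (x_{k,j} - mean_j), with n-1 = 3.
  S[X_1,X_1] = ((0)·(0) + (1)·(1) + (-1)·(-1) + (0)·(0)) / 3 = 2/3 = 0.6667
  S[X_1,X_2] = ((0)·(1.25) + (1)·(-0.75) + (-1)·(1.25) + (0)·(-1.75)) / 3 = -2/3 = -0.6667
  S[X_1,X_3] = ((0)·(1.75) + (1)·(-1.25) + (-1)·(-3.25) + (0)·(2.75)) / 3 = 2/3 = 0.6667
  S[X_2,X_2] = ((1.25)·(1.25) + (-0.75)·(-0.75) + (1.25)·(1.25) + (-1.75)·(-1.75)) / 3 = 6.75/3 = 2.25
  S[X_2,X_3] = ((1.25)·(1.75) + (-0.75)·(-1.25) + (1.25)·(-3.25) + (-1.75)·(2.75)) / 3 = -5.75/3 = -1.9167
  S[X_3,X_3] = ((1.75)·(1.75) + (-1.25)·(-1.25) + (-3.25)·(-3.25) + (2.75)·(2.75)) / 3 = 22.75/3 = 7.5833

S is symmetric (S[j,i] = S[i,j]). Assembling:

S = [[0.6667, -0.6667, 0.6667],
 [-0.6667, 2.25, -1.9167],
 [0.6667, -1.9167, 7.5833]]


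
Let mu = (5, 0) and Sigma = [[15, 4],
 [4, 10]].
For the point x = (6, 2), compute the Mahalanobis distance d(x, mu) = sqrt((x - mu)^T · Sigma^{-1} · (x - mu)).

Step 1 — centre the observation: (x - mu) = (1, 2).

Step 2 — invert Sigma. det(Sigma) = 15·10 - (4)² = 134.
  Sigma^{-1} = (1/det) · [[d, -b], [-b, a]] = [[0.0746, -0.0299],
 [-0.0299, 0.1119]].

Step 3 — form the quadratic (x - mu)^T · Sigma^{-1} · (x - mu):
  Sigma^{-1} · (x - mu) = (0.0149, 0.194).
  (x - mu)^T · [Sigma^{-1} · (x - mu)] = (1)·(0.0149) + (2)·(0.194) = 0.403.

Step 4 — take square root: d = √(0.403) ≈ 0.6348.

d(x, mu) = √(0.403) ≈ 0.6348


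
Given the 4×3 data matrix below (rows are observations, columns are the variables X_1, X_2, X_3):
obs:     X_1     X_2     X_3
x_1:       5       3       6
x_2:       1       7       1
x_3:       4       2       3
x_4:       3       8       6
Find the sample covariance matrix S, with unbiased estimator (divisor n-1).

Step 1 — column means:
  mean(X_1) = (5 + 1 + 4 + 3) / 4 = 13/4 = 3.25
  mean(X_2) = (3 + 7 + 2 + 8) / 4 = 20/4 = 5
  mean(X_3) = (6 + 1 + 3 + 6) / 4 = 16/4 = 4

Step 2 — sample covariance S[i,j] = (1/(n-1)) · Σ_k (x_{k,i} - mean_i) · (x_{k,j} - mean_j), with n-1 = 3.
  S[X_1,X_1] = ((1.75)·(1.75) + (-2.25)·(-2.25) + (0.75)·(0.75) + (-0.25)·(-0.25)) / 3 = 8.75/3 = 2.9167
  S[X_1,X_2] = ((1.75)·(-2) + (-2.25)·(2) + (0.75)·(-3) + (-0.25)·(3)) / 3 = -11/3 = -3.6667
  S[X_1,X_3] = ((1.75)·(2) + (-2.25)·(-3) + (0.75)·(-1) + (-0.25)·(2)) / 3 = 9/3 = 3
  S[X_2,X_2] = ((-2)·(-2) + (2)·(2) + (-3)·(-3) + (3)·(3)) / 3 = 26/3 = 8.6667
  S[X_2,X_3] = ((-2)·(2) + (2)·(-3) + (-3)·(-1) + (3)·(2)) / 3 = -1/3 = -0.3333
  S[X_3,X_3] = ((2)·(2) + (-3)·(-3) + (-1)·(-1) + (2)·(2)) / 3 = 18/3 = 6

S is symmetric (S[j,i] = S[i,j]). Assembling:

S = [[2.9167, -3.6667, 3],
 [-3.6667, 8.6667, -0.3333],
 [3, -0.3333, 6]]


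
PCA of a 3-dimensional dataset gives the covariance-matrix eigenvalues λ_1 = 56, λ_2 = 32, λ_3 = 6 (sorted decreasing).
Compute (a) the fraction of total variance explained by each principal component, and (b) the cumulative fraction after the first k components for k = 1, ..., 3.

Step 1 — total variance = trace(Sigma) = Σ λ_i = 56 + 32 + 6 = 94.

Step 2 — fraction explained by component i = λ_i / Σ λ:
  PC1: 56/94 = 0.5957
  PC2: 32/94 = 0.3404
  PC3: 6/94 = 0.0638

Step 3 — cumulative fraction after k components = (λ_1 + ... + λ_k) / Σ λ:
  k = 1: 56/94 = 0.5957
  k = 2: (56 + 32)/94 = 88/94 = 0.9362
  k = 3: (56 + 32 + 6)/94 = 94/94 = 1

Summary (fraction, with percent):

explained: PC1 0.5957 (59.57%), PC2 0.3404 (34.04%), PC3 0.0638 (6.38%);  cumulative: 0.5957, 0.9362, 1


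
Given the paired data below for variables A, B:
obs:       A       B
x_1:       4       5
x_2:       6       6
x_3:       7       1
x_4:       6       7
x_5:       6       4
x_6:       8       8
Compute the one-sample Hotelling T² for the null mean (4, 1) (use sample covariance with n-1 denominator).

Step 1 — sample mean vector:
  mean(A) = (4 + 6 + 7 + 6 + 6 + 8) / 6 = 37/6 = 6.1667
  mean(B) = (5 + 6 + 1 + 7 + 4 + 8) / 6 = 31/6 = 5.1667
  x̄ = (6.1667, 5.1667),  deviation x̄ - mu_0 = (6.1667, 5.1667) - (4, 1) = (2.1667, 4.1667).

Step 2 — sample covariance matrix, S[i,j] = (1/(n-1)) · Σ_k (x_{k,i} - mean_i) · (x_{k,j} - mean_j), divisor n-1 = 5:
  S[A,A] = ((-2.1667)·(-2.1667) + (-0.1667)·(-0.1667) + (0.8333)·(0.8333) + (-0.1667)·(-0.1667) + (-0.1667)·(-0.1667) + (1.8333)·(1.8333)) / 5 = 8.8333/5 = 1.7667
  S[A,B] = ((-2.1667)·(-0.1667) + (-0.1667)·(0.8333) + (0.8333)·(-4.1667) + (-0.1667)·(1.8333) + (-0.1667)·(-1.1667) + (1.8333)·(2.8333)) / 5 = 1.8333/5 = 0.3667
  S[B,B] = ((-0.1667)·(-0.1667) + (0.8333)·(0.8333) + (-4.1667)·(-4.1667) + (1.8333)·(1.8333) + (-1.1667)·(-1.1667) + (2.8333)·(2.8333)) / 5 = 30.8333/5 = 6.1667
  S = [[1.7667, 0.3667],
 [0.3667, 6.1667]].

Step 3 — invert S. det(S) = 1.7667·6.1667 - (0.3667)² = 10.76.
  S^{-1} = (1/det) · [[d, -b], [-b, a]] = [[0.5731, -0.0341],
 [-0.0341, 0.1642]].

Step 4 — quadratic form (x̄ - mu_0)^T · S^{-1} · (x̄ - mu_0):
  S^{-1} · (x̄ - mu_0) = (1.0998, 0.6103),
  (x̄ - mu_0)^T · [...] = (2.1667)·(1.0998) + (4.1667)·(0.6103) = 4.9257.

Step 5 — scale by n: T² = 6 · 4.9257 = 29.5539.

T² ≈ 29.5539


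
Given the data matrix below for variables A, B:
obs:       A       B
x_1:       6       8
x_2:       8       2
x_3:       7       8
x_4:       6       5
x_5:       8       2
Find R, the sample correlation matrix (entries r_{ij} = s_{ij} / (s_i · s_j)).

Step 1 — column means:
  mean(A) = (6 + 8 + 7 + 6 + 8) / 5 = 35/5 = 7
  mean(B) = (8 + 2 + 8 + 5 + 2) / 5 = 25/5 = 5

Step 2 — sample variances and covariances s[i,j] = (1/(n-1)) · Σ_k (x_{k,i} - mean_i) · (x_{k,j} - mean_j), with n-1 = 4:
  s[A,A] = ((-1)·(-1) + (1)·(1) + (0)·(0) + (-1)·(-1) + (1)·(1)) / 4 = 4/4 = 1
  s[A,B] = ((-1)·(3) + (1)·(-3) + (0)·(3) + (-1)·(0) + (1)·(-3)) / 4 = -9/4 = -2.25
  s[B,B] = ((3)·(3) + (-3)·(-3) + (3)·(3) + (0)·(0) + (-3)·(-3)) / 4 = 36/4 = 9
  Sample standard deviations s_i = √(s[i,i]):
  s(A) = √(1) = 1
  s(B) = √(9) = 3

Step 3 — r_{ij} = s_{ij} / (s_i · s_j):
  r[A,A] = 1 (diagonal).
  r[A,B] = -2.25 / (1 · 3) = -2.25 / 3 = -0.75
  r[B,B] = 1 (diagonal).

R is symmetric with unit diagonal. Assembling:

R = [[1, -0.75],
 [-0.75, 1]]


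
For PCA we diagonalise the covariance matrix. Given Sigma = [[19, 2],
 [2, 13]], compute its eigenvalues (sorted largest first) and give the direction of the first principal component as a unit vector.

Step 1 — characteristic polynomial of 2×2 Sigma:
  det(Sigma - λI) = λ² - trace · λ + det = 0.
  trace = 19 + 13 = 32, det = 19·13 - (2)² = 243.
Step 2 — discriminant:
  Δ = trace² - 4·det = 1024 - 972 = 52.
Step 3 — eigenvalues:
  λ = (trace ± √Δ)/2 = (32 ± 7.2111)/2,
  λ_1 = 19.6056,  λ_2 = 12.3944.

Step 4 — unit eigenvector for λ_1: solve (Sigma - λ_1 I)v = 0. First row:
  (19 - 19.6056)·v_x + (2)·v_y = 0, i.e. (-0.6056)·v_x + (2)·v_y = 0,
  so v ∝ (b, λ_1 - a) = (2, 0.6056) = u.
  ||u|| = √((2)² + (0.6056)²) = √(4.3667) ≈ 2.0897,
  v_1 = u/||u|| ≈ (0.9571, 0.2898) (||v_1|| = 1).

λ_1 = 19.6056,  λ_2 = 12.3944;  v_1 ≈ (0.9571, 0.2898)


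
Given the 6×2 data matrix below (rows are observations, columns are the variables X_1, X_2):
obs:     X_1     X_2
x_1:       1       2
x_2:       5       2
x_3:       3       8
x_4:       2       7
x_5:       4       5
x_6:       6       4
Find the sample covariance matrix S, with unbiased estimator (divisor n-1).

Step 1 — column means:
  mean(X_1) = (1 + 5 + 3 + 2 + 4 + 6) / 6 = 21/6 = 3.5
  mean(X_2) = (2 + 2 + 8 + 7 + 5 + 4) / 6 = 28/6 = 4.6667

Step 2 — sample covariance S[i,j] = (1/(n-1)) · Σ_k (x_{k,i} - mean_i) · (x_{k,j} - mean_j), with n-1 = 5.
  S[X_1,X_1] = ((-2.5)·(-2.5) + (1.5)·(1.5) + (-0.5)·(-0.5) + (-1.5)·(-1.5) + (0.5)·(0.5) + (2.5)·(2.5)) / 5 = 17.5/5 = 3.5
  S[X_1,X_2] = ((-2.5)·(-2.6667) + (1.5)·(-2.6667) + (-0.5)·(3.3333) + (-1.5)·(2.3333) + (0.5)·(0.3333) + (2.5)·(-0.6667)) / 5 = -4/5 = -0.8
  S[X_2,X_2] = ((-2.6667)·(-2.6667) + (-2.6667)·(-2.6667) + (3.3333)·(3.3333) + (2.3333)·(2.3333) + (0.3333)·(0.3333) + (-0.6667)·(-0.6667)) / 5 = 31.3333/5 = 6.2667

S is symmetric (S[j,i] = S[i,j]). Assembling:

S = [[3.5, -0.8],
 [-0.8, 6.2667]]


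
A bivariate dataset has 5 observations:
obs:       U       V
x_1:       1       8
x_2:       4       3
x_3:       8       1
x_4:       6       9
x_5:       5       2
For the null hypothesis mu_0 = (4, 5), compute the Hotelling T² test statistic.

Step 1 — sample mean vector:
  mean(U) = (1 + 4 + 8 + 6 + 5) / 5 = 24/5 = 4.8
  mean(V) = (8 + 3 + 1 + 9 + 2) / 5 = 23/5 = 4.6
  x̄ = (4.8, 4.6),  deviation x̄ - mu_0 = (4.8, 4.6) - (4, 5) = (0.8, -0.4).

Step 2 — sample covariance matrix, S[i,j] = (1/(n-1)) · Σ_k (x_{k,i} - mean_i) · (x_{k,j} - mean_j), divisor n-1 = 4:
  S[U,U] = ((-3.8)·(-3.8) + (-0.8)·(-0.8) + (3.2)·(3.2) + (1.2)·(1.2) + (0.2)·(0.2)) / 4 = 26.8/4 = 6.7
  S[U,V] = ((-3.8)·(3.4) + (-0.8)·(-1.6) + (3.2)·(-3.6) + (1.2)·(4.4) + (0.2)·(-2.6)) / 4 = -18.4/4 = -4.6
  S[V,V] = ((3.4)·(3.4) + (-1.6)·(-1.6) + (-3.6)·(-3.6) + (4.4)·(4.4) + (-2.6)·(-2.6)) / 4 = 53.2/4 = 13.3
  S = [[6.7, -4.6],
 [-4.6, 13.3]].

Step 3 — invert S. det(S) = 6.7·13.3 - (-4.6)² = 67.95.
  S^{-1} = (1/det) · [[d, -b], [-b, a]] = [[0.1957, 0.0677],
 [0.0677, 0.0986]].

Step 4 — quadratic form (x̄ - mu_0)^T · S^{-1} · (x̄ - mu_0):
  S^{-1} · (x̄ - mu_0) = (0.1295, 0.0147),
  (x̄ - mu_0)^T · [...] = (0.8)·(0.1295) + (-0.4)·(0.0147) = 0.0977.

Step 5 — scale by n: T² = 5 · 0.0977 = 0.4886.

T² ≈ 0.4886


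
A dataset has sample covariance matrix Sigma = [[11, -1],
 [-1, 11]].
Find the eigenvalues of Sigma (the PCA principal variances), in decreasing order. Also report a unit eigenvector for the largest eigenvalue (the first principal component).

Step 1 — characteristic polynomial of 2×2 Sigma:
  det(Sigma - λI) = λ² - trace · λ + det = 0.
  trace = 11 + 11 = 22, det = 11·11 - (-1)² = 120.
Step 2 — discriminant:
  Δ = trace² - 4·det = 484 - 480 = 4.
Step 3 — eigenvalues:
  λ = (trace ± √Δ)/2 = (22 ± 2)/2,
  λ_1 = 12,  λ_2 = 10.

Step 4 — unit eigenvector for λ_1: solve (Sigma - λ_1 I)v = 0. First row:
  (11 - 12)·v_x + (-1)·v_y = 0, i.e. (-1)·v_x + (-1)·v_y = 0,
  so v ∝ (b, λ_1 - a) = (-1, 1); multiply by -1 so the first entry is positive: u = (1, -1).
  ||u|| = √((1)² + (-1)²) = √(2) ≈ 1.4142,
  v_1 = u/||u|| ≈ (0.7071, -0.7071) (||v_1|| = 1).

λ_1 = 12,  λ_2 = 10;  v_1 ≈ (0.7071, -0.7071)


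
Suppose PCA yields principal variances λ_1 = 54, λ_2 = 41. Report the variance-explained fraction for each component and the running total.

Step 1 — total variance = trace(Sigma) = Σ λ_i = 54 + 41 = 95.

Step 2 — fraction explained by component i = λ_i / Σ λ:
  PC1: 54/95 = 0.5684
  PC2: 41/95 = 0.4316

Step 3 — cumulative fraction after k components = (λ_1 + ... + λ_k) / Σ λ:
  k = 1: 54/95 = 0.5684
  k = 2: (54 + 41)/95 = 95/95 = 1

Summary (fraction, with percent):

explained: PC1 0.5684 (56.84%), PC2 0.4316 (43.16%);  cumulative: 0.5684, 1


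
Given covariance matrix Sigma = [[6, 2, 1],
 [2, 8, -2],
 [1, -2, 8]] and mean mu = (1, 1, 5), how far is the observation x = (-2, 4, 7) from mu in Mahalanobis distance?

Step 1 — centre the observation: (x - mu) = (-3, 3, 2).

Step 2 — invert Sigma (cofactor / det for 3×3, or solve directly):
  Sigma^{-1} = [[0.1923, -0.0577, -0.0385],
 [-0.0577, 0.1506, 0.0449],
 [-0.0385, 0.0449, 0.141]].

Step 3 — form the quadratic (x - mu)^T · Sigma^{-1} · (x - mu):
  Sigma^{-1} · (x - mu) = (-0.8269, 0.7147, 0.5321).
  (x - mu)^T · [Sigma^{-1} · (x - mu)] = (-3)·(-0.8269) + (3)·(0.7147) + (2)·(0.5321) = 5.6891.

Step 4 — take square root: d = √(5.6891) ≈ 2.3852.

d(x, mu) = √(5.6891) ≈ 2.3852


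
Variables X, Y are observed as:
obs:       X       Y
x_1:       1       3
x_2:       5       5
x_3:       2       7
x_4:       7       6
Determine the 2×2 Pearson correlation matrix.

Step 1 — column means:
  mean(X) = (1 + 5 + 2 + 7) / 4 = 15/4 = 3.75
  mean(Y) = (3 + 5 + 7 + 6) / 4 = 21/4 = 5.25

Step 2 — sample variances and covariances s[i,j] = (1/(n-1)) · Σ_k (x_{k,i} - mean_i) · (x_{k,j} - mean_j), with n-1 = 3:
  s[X,X] = ((-2.75)·(-2.75) + (1.25)·(1.25) + (-1.75)·(-1.75) + (3.25)·(3.25)) / 3 = 22.75/3 = 7.5833
  s[X,Y] = ((-2.75)·(-2.25) + (1.25)·(-0.25) + (-1.75)·(1.75) + (3.25)·(0.75)) / 3 = 5.25/3 = 1.75
  s[Y,Y] = ((-2.25)·(-2.25) + (-0.25)·(-0.25) + (1.75)·(1.75) + (0.75)·(0.75)) / 3 = 8.75/3 = 2.9167
  Sample standard deviations s_i = √(s[i,i]):
  s(X) = √(7.5833) = 2.7538
  s(Y) = √(2.9167) = 1.7078

Step 3 — r_{ij} = s_{ij} / (s_i · s_j):
  r[X,X] = 1 (diagonal).
  r[X,Y] = 1.75 / (2.7538 · 1.7078) = 1.75 / 4.703 = 0.3721
  r[Y,Y] = 1 (diagonal).

R is symmetric with unit diagonal. Assembling:

R = [[1, 0.3721],
 [0.3721, 1]]


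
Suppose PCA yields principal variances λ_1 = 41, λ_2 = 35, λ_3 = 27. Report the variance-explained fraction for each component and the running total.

Step 1 — total variance = trace(Sigma) = Σ λ_i = 41 + 35 + 27 = 103.

Step 2 — fraction explained by component i = λ_i / Σ λ:
  PC1: 41/103 = 0.3981
  PC2: 35/103 = 0.3398
  PC3: 27/103 = 0.2621

Step 3 — cumulative fraction after k components = (λ_1 + ... + λ_k) / Σ λ:
  k = 1: 41/103 = 0.3981
  k = 2: (41 + 35)/103 = 76/103 = 0.7379
  k = 3: (41 + 35 + 27)/103 = 103/103 = 1

Summary (fraction, with percent):

explained: PC1 0.3981 (39.81%), PC2 0.3398 (33.98%), PC3 0.2621 (26.21%);  cumulative: 0.3981, 0.7379, 1


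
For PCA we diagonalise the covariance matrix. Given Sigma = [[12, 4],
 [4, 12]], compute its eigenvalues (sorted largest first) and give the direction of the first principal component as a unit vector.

Step 1 — characteristic polynomial of 2×2 Sigma:
  det(Sigma - λI) = λ² - trace · λ + det = 0.
  trace = 12 + 12 = 24, det = 12·12 - (4)² = 128.
Step 2 — discriminant:
  Δ = trace² - 4·det = 576 - 512 = 64.
Step 3 — eigenvalues:
  λ = (trace ± √Δ)/2 = (24 ± 8)/2,
  λ_1 = 16,  λ_2 = 8.

Step 4 — unit eigenvector for λ_1: solve (Sigma - λ_1 I)v = 0. First row:
  (12 - 16)·v_x + (4)·v_y = 0, i.e. (-4)·v_x + (4)·v_y = 0,
  so v ∝ (b, λ_1 - a) = (4, 4) = u.
  ||u|| = √((4)² + (4)²) = √(32) ≈ 5.6569,
  v_1 = u/||u|| ≈ (0.7071, 0.7071) (||v_1|| = 1).

λ_1 = 16,  λ_2 = 8;  v_1 ≈ (0.7071, 0.7071)


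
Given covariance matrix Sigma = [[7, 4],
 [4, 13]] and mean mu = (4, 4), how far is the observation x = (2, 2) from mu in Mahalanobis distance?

Step 1 — centre the observation: (x - mu) = (-2, -2).

Step 2 — invert Sigma. det(Sigma) = 7·13 - (4)² = 75.
  Sigma^{-1} = (1/det) · [[d, -b], [-b, a]] = [[0.1733, -0.0533],
 [-0.0533, 0.0933]].

Step 3 — form the quadratic (x - mu)^T · Sigma^{-1} · (x - mu):
  Sigma^{-1} · (x - mu) = (-0.24, -0.08).
  (x - mu)^T · [Sigma^{-1} · (x - mu)] = (-2)·(-0.24) + (-2)·(-0.08) = 0.64.

Step 4 — take square root: d = √(0.64) ≈ 0.8.

d(x, mu) = √(0.64) ≈ 0.8


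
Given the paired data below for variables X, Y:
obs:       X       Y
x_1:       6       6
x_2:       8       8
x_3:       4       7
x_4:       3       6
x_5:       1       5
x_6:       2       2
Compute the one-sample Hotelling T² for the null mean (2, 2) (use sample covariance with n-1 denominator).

Step 1 — sample mean vector:
  mean(X) = (6 + 8 + 4 + 3 + 1 + 2) / 6 = 24/6 = 4
  mean(Y) = (6 + 8 + 7 + 6 + 5 + 2) / 6 = 34/6 = 5.6667
  x̄ = (4, 5.6667),  deviation x̄ - mu_0 = (4, 5.6667) - (2, 2) = (2, 3.6667).

Step 2 — sample covariance matrix, S[i,j] = (1/(n-1)) · Σ_k (x_{k,i} - mean_i) · (x_{k,j} - mean_j), divisor n-1 = 5:
  S[X,X] = ((2)·(2) + (4)·(4) + (0)·(0) + (-1)·(-1) + (-3)·(-3) + (-2)·(-2)) / 5 = 34/5 = 6.8
  S[X,Y] = ((2)·(0.3333) + (4)·(2.3333) + (0)·(1.3333) + (-1)·(0.3333) + (-3)·(-0.6667) + (-2)·(-3.6667)) / 5 = 19/5 = 3.8
  S[Y,Y] = ((0.3333)·(0.3333) + (2.3333)·(2.3333) + (1.3333)·(1.3333) + (0.3333)·(0.3333) + (-0.6667)·(-0.6667) + (-3.6667)·(-3.6667)) / 5 = 21.3333/5 = 4.2667
  S = [[6.8, 3.8],
 [3.8, 4.2667]].

Step 3 — invert S. det(S) = 6.8·4.2667 - (3.8)² = 14.5733.
  S^{-1} = (1/det) · [[d, -b], [-b, a]] = [[0.2928, -0.2608],
 [-0.2608, 0.4666]].

Step 4 — quadratic form (x̄ - mu_0)^T · S^{-1} · (x̄ - mu_0):
  S^{-1} · (x̄ - mu_0) = (-0.3705, 1.1894),
  (x̄ - mu_0)^T · [...] = (2)·(-0.3705) + (3.6667)·(1.1894) = 3.62.

Step 5 — scale by n: T² = 6 · 3.62 = 21.72.

T² ≈ 21.72


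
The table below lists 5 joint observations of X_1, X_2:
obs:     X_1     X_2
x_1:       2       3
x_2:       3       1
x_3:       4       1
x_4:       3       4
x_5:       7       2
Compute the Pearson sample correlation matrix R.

Step 1 — column means:
  mean(X_1) = (2 + 3 + 4 + 3 + 7) / 5 = 19/5 = 3.8
  mean(X_2) = (3 + 1 + 1 + 4 + 2) / 5 = 11/5 = 2.2

Step 2 — sample variances and covariances s[i,j] = (1/(n-1)) · Σ_k (x_{k,i} - mean_i) · (x_{k,j} - mean_j), with n-1 = 4:
  s[X_1,X_1] = ((-1.8)·(-1.8) + (-0.8)·(-0.8) + (0.2)·(0.2) + (-0.8)·(-0.8) + (3.2)·(3.2)) / 4 = 14.8/4 = 3.7
  s[X_1,X_2] = ((-1.8)·(0.8) + (-0.8)·(-1.2) + (0.2)·(-1.2) + (-0.8)·(1.8) + (3.2)·(-0.2)) / 4 = -2.8/4 = -0.7
  s[X_2,X_2] = ((0.8)·(0.8) + (-1.2)·(-1.2) + (-1.2)·(-1.2) + (1.8)·(1.8) + (-0.2)·(-0.2)) / 4 = 6.8/4 = 1.7
  Sample standard deviations s_i = √(s[i,i]):
  s(X_1) = √(3.7) = 1.9235
  s(X_2) = √(1.7) = 1.3038

Step 3 — r_{ij} = s_{ij} / (s_i · s_j):
  r[X_1,X_1] = 1 (diagonal).
  r[X_1,X_2] = -0.7 / (1.9235 · 1.3038) = -0.7 / 2.508 = -0.2791
  r[X_2,X_2] = 1 (diagonal).

R is symmetric with unit diagonal. Assembling:

R = [[1, -0.2791],
 [-0.2791, 1]]


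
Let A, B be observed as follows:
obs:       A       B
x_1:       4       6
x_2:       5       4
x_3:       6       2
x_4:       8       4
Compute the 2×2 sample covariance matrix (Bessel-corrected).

Step 1 — column means:
  mean(A) = (4 + 5 + 6 + 8) / 4 = 23/4 = 5.75
  mean(B) = (6 + 4 + 2 + 4) / 4 = 16/4 = 4

Step 2 — sample covariance S[i,j] = (1/(n-1)) · Σ_k (x_{k,i} - mean_i) · (x_{k,j} - mean_j), with n-1 = 3.
  S[A,A] = ((-1.75)·(-1.75) + (-0.75)·(-0.75) + (0.25)·(0.25) + (2.25)·(2.25)) / 3 = 8.75/3 = 2.9167
  S[A,B] = ((-1.75)·(2) + (-0.75)·(0) + (0.25)·(-2) + (2.25)·(0)) / 3 = -4/3 = -1.3333
  S[B,B] = ((2)·(2) + (0)·(0) + (-2)·(-2) + (0)·(0)) / 3 = 8/3 = 2.6667

S is symmetric (S[j,i] = S[i,j]). Assembling:

S = [[2.9167, -1.3333],
 [-1.3333, 2.6667]]


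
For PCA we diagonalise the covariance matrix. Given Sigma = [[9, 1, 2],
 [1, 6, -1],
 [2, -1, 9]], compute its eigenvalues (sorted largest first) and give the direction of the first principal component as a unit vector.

Step 1 — characteristic polynomial p(λ) = det(λI - Sigma) = λ³ - tr·λ² + c_1·λ - det, where tr = trace, c_1 = sum of the principal 2×2 minors, det = det(Sigma):
  tr = 9 + 6 + 9 = 24,
  c_1 = (9·6 - (1)²) + (9·9 - (2)²) + (6·9 - (-1)²) = 53 + 77 + 53 = 183,
  det = 9·(6·9 - (-1)²) - (1)·((1)·9 - (-1)·(2)) + (2)·((1)·(-1) - 6·(2)) = 9·(53) - (1)·(11) + (2)·(-13) = 440.
  So p(λ) = λ³ - 24λ² + 183λ - 440.
Step 2 — look for an integer root (rational root theorem: any rational root is an integer divisor of 440). Testing λ = 5:
  p(5) = 125 - 600 + 915 - 440 = 0  ✓
  Dividing out (λ - 5): p(λ) = (λ - 5)(λ² - 19λ + 88).
Step 3 — remaining eigenvalues from the quadratic λ² - 19λ + 88 = 0:
  Δ = 19² - 4·88 = 361 - 352 = 9,  λ = (19 ± √9)/2 = (19 ± 3)/2 = 11 or 8.
  Sorted: λ_1 = 11,  λ_2 = 8,  λ_3 = 5  (check: sum = 24 = tr ✓).

Step 4 — unit eigenvector for λ_1 = 11: v spans the null space of (Sigma - λ_1 I), whose rows are
  r_1 = (-2, 1, 2),  r_2 = (1, -5, -1),  r_3 = (2, -1, -2).
  v is orthogonal to every row, so take v ∝ r_1 × r_2 = ((1)·(-1) - (2)·(-5), (2)·(1) - (-2)·(-1), (-2)·(-5) - (1)·(1)) = (9, 0, 9).
  Rescale (divide by 9): u = (1, 0, 1).
  ||u|| = √((1)² + (0)² + (1)²) = √(2) ≈ 1.4142,  v_1 = u/||u|| ≈ (0.7071, 0, 0.7071) (||v_1|| = 1).

λ_1 = 11,  λ_2 = 8,  λ_3 = 5;  v_1 ≈ (0.7071, 0, 0.7071)


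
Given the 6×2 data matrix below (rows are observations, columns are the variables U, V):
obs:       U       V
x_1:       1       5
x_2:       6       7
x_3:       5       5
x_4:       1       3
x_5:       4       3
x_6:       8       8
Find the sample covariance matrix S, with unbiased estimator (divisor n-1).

Step 1 — column means:
  mean(U) = (1 + 6 + 5 + 1 + 4 + 8) / 6 = 25/6 = 4.1667
  mean(V) = (5 + 7 + 5 + 3 + 3 + 8) / 6 = 31/6 = 5.1667

Step 2 — sample covariance S[i,j] = (1/(n-1)) · Σ_k (x_{k,i} - mean_i) · (x_{k,j} - mean_j), with n-1 = 5.
  S[U,U] = ((-3.1667)·(-3.1667) + (1.8333)·(1.8333) + (0.8333)·(0.8333) + (-3.1667)·(-3.1667) + (-0.1667)·(-0.1667) + (3.8333)·(3.8333)) / 5 = 38.8333/5 = 7.7667
  S[U,V] = ((-3.1667)·(-0.1667) + (1.8333)·(1.8333) + (0.8333)·(-0.1667) + (-3.1667)·(-2.1667) + (-0.1667)·(-2.1667) + (3.8333)·(2.8333)) / 5 = 21.8333/5 = 4.3667
  S[V,V] = ((-0.1667)·(-0.1667) + (1.8333)·(1.8333) + (-0.1667)·(-0.1667) + (-2.1667)·(-2.1667) + (-2.1667)·(-2.1667) + (2.8333)·(2.8333)) / 5 = 20.8333/5 = 4.1667

S is symmetric (S[j,i] = S[i,j]). Assembling:

S = [[7.7667, 4.3667],
 [4.3667, 4.1667]]


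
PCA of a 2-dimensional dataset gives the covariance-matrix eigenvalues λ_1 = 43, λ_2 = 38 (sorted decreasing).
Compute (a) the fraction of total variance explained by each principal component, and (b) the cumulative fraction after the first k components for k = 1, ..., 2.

Step 1 — total variance = trace(Sigma) = Σ λ_i = 43 + 38 = 81.

Step 2 — fraction explained by component i = λ_i / Σ λ:
  PC1: 43/81 = 0.5309
  PC2: 38/81 = 0.4691

Step 3 — cumulative fraction after k components = (λ_1 + ... + λ_k) / Σ λ:
  k = 1: 43/81 = 0.5309
  k = 2: (43 + 38)/81 = 81/81 = 1

Summary (fraction, with percent):

explained: PC1 0.5309 (53.09%), PC2 0.4691 (46.91%);  cumulative: 0.5309, 1


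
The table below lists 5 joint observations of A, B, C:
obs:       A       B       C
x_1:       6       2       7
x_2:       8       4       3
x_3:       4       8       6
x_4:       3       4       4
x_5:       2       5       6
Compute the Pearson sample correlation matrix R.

Step 1 — column means:
  mean(A) = (6 + 8 + 4 + 3 + 2) / 5 = 23/5 = 4.6
  mean(B) = (2 + 4 + 8 + 4 + 5) / 5 = 23/5 = 4.6
  mean(C) = (7 + 3 + 6 + 4 + 6) / 5 = 26/5 = 5.2

Step 2 — sample variances and covariances s[i,j] = (1/(n-1)) · Σ_k (x_{k,i} - mean_i) · (x_{k,j} - mean_j), with n-1 = 4:
  s[A,A] = ((1.4)·(1.4) + (3.4)·(3.4) + (-0.6)·(-0.6) + (-1.6)·(-1.6) + (-2.6)·(-2.6)) / 4 = 23.2/4 = 5.8
  s[A,B] = ((1.4)·(-2.6) + (3.4)·(-0.6) + (-0.6)·(3.4) + (-1.6)·(-0.6) + (-2.6)·(0.4)) / 4 = -7.8/4 = -1.95
  s[A,C] = ((1.4)·(1.8) + (3.4)·(-2.2) + (-0.6)·(0.8) + (-1.6)·(-1.2) + (-2.6)·(0.8)) / 4 = -5.6/4 = -1.4
  s[B,B] = ((-2.6)·(-2.6) + (-0.6)·(-0.6) + (3.4)·(3.4) + (-0.6)·(-0.6) + (0.4)·(0.4)) / 4 = 19.2/4 = 4.8
  s[B,C] = ((-2.6)·(1.8) + (-0.6)·(-2.2) + (3.4)·(0.8) + (-0.6)·(-1.2) + (0.4)·(0.8)) / 4 = 0.4/4 = 0.1
  s[C,C] = ((1.8)·(1.8) + (-2.2)·(-2.2) + (0.8)·(0.8) + (-1.2)·(-1.2) + (0.8)·(0.8)) / 4 = 10.8/4 = 2.7
  Sample standard deviations s_i = √(s[i,i]):
  s(A) = √(5.8) = 2.4083
  s(B) = √(4.8) = 2.1909
  s(C) = √(2.7) = 1.6432

Step 3 — r_{ij} = s_{ij} / (s_i · s_j):
  r[A,A] = 1 (diagonal).
  r[A,B] = -1.95 / (2.4083 · 2.1909) = -1.95 / 5.2764 = -0.3696
  r[A,C] = -1.4 / (2.4083 · 1.6432) = -1.4 / 3.9573 = -0.3538
  r[B,B] = 1 (diagonal).
  r[B,C] = 0.1 / (2.1909 · 1.6432) = 0.1 / 3.6 = 0.0278
  r[C,C] = 1 (diagonal).

R is symmetric with unit diagonal. Assembling:

R = [[1, -0.3696, -0.3538],
 [-0.3696, 1, 0.0278],
 [-0.3538, 0.0278, 1]]


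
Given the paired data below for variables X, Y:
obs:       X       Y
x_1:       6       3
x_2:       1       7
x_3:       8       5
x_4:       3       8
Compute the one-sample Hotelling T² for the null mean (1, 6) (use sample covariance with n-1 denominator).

Step 1 — sample mean vector:
  mean(X) = (6 + 1 + 8 + 3) / 4 = 18/4 = 4.5
  mean(Y) = (3 + 7 + 5 + 8) / 4 = 23/4 = 5.75
  x̄ = (4.5, 5.75),  deviation x̄ - mu_0 = (4.5, 5.75) - (1, 6) = (3.5, -0.25).

Step 2 — sample covariance matrix, S[i,j] = (1/(n-1)) · Σ_k (x_{k,i} - mean_i) · (x_{k,j} - mean_j), divisor n-1 = 3:
  S[X,X] = ((1.5)·(1.5) + (-3.5)·(-3.5) + (3.5)·(3.5) + (-1.5)·(-1.5)) / 3 = 29/3 = 9.6667
  S[X,Y] = ((1.5)·(-2.75) + (-3.5)·(1.25) + (3.5)·(-0.75) + (-1.5)·(2.25)) / 3 = -14.5/3 = -4.8333
  S[Y,Y] = ((-2.75)·(-2.75) + (1.25)·(1.25) + (-0.75)·(-0.75) + (2.25)·(2.25)) / 3 = 14.75/3 = 4.9167
  S = [[9.6667, -4.8333],
 [-4.8333, 4.9167]].

Step 3 — invert S. det(S) = 9.6667·4.9167 - (-4.8333)² = 24.1667.
  S^{-1} = (1/det) · [[d, -b], [-b, a]] = [[0.2034, 0.2],
 [0.2, 0.4]].

Step 4 — quadratic form (x̄ - mu_0)^T · S^{-1} · (x̄ - mu_0):
  S^{-1} · (x̄ - mu_0) = (0.6621, 0.6),
  (x̄ - mu_0)^T · [...] = (3.5)·(0.6621) + (-0.25)·(0.6) = 2.1672.

Step 5 — scale by n: T² = 4 · 2.1672 = 8.669.

T² ≈ 8.669


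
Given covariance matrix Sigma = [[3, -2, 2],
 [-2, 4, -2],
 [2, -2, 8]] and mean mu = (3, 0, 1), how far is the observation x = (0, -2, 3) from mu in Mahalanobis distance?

Step 1 — centre the observation: (x - mu) = (-3, -2, 2).

Step 2 — invert Sigma (cofactor / det for 3×3, or solve directly):
  Sigma^{-1} = [[0.5385, 0.2308, -0.0769],
 [0.2308, 0.3846, 0.0385],
 [-0.0769, 0.0385, 0.1538]].

Step 3 — form the quadratic (x - mu)^T · Sigma^{-1} · (x - mu):
  Sigma^{-1} · (x - mu) = (-2.2308, -1.3846, 0.4615).
  (x - mu)^T · [Sigma^{-1} · (x - mu)] = (-3)·(-2.2308) + (-2)·(-1.3846) + (2)·(0.4615) = 10.3846.

Step 4 — take square root: d = √(10.3846) ≈ 3.2225.

d(x, mu) = √(10.3846) ≈ 3.2225


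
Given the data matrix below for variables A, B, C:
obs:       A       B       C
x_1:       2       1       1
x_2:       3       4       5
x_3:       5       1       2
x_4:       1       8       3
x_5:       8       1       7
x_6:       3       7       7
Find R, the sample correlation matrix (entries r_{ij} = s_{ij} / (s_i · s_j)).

Step 1 — column means:
  mean(A) = (2 + 3 + 5 + 1 + 8 + 3) / 6 = 22/6 = 3.6667
  mean(B) = (1 + 4 + 1 + 8 + 1 + 7) / 6 = 22/6 = 3.6667
  mean(C) = (1 + 5 + 2 + 3 + 7 + 7) / 6 = 25/6 = 4.1667

Step 2 — sample variances and covariances s[i,j] = (1/(n-1)) · Σ_k (x_{k,i} - mean_i) · (x_{k,j} - mean_j), with n-1 = 5:
  s[A,A] = ((-1.6667)·(-1.6667) + (-0.6667)·(-0.6667) + (1.3333)·(1.3333) + (-2.6667)·(-2.6667) + (4.3333)·(4.3333) + (-0.6667)·(-0.6667)) / 5 = 31.3333/5 = 6.2667
  s[A,B] = ((-1.6667)·(-2.6667) + (-0.6667)·(0.3333) + (1.3333)·(-2.6667) + (-2.6667)·(4.3333) + (4.3333)·(-2.6667) + (-0.6667)·(3.3333)) / 5 = -24.6667/5 = -4.9333
  s[A,C] = ((-1.6667)·(-3.1667) + (-0.6667)·(0.8333) + (1.3333)·(-2.1667) + (-2.6667)·(-1.1667) + (4.3333)·(2.8333) + (-0.6667)·(2.8333)) / 5 = 15.3333/5 = 3.0667
  s[B,B] = ((-2.6667)·(-2.6667) + (0.3333)·(0.3333) + (-2.6667)·(-2.6667) + (4.3333)·(4.3333) + (-2.6667)·(-2.6667) + (3.3333)·(3.3333)) / 5 = 51.3333/5 = 10.2667
  s[B,C] = ((-2.6667)·(-3.1667) + (0.3333)·(0.8333) + (-2.6667)·(-2.1667) + (4.3333)·(-1.1667) + (-2.6667)·(2.8333) + (3.3333)·(2.8333)) / 5 = 11.3333/5 = 2.2667
  s[C,C] = ((-3.1667)·(-3.1667) + (0.8333)·(0.8333) + (-2.1667)·(-2.1667) + (-1.1667)·(-1.1667) + (2.8333)·(2.8333) + (2.8333)·(2.8333)) / 5 = 32.8333/5 = 6.5667
  Sample standard deviations s_i = √(s[i,i]):
  s(A) = √(6.2667) = 2.5033
  s(B) = √(10.2667) = 3.2042
  s(C) = √(6.5667) = 2.5626

Step 3 — r_{ij} = s_{ij} / (s_i · s_j):
  r[A,A] = 1 (diagonal).
  r[A,B] = -4.9333 / (2.5033 · 3.2042) = -4.9333 / 8.0211 = -0.615
  r[A,C] = 3.0667 / (2.5033 · 2.5626) = 3.0667 / 6.4149 = 0.4781
  r[B,B] = 1 (diagonal).
  r[B,C] = 2.2667 / (3.2042 · 2.5626) = 2.2667 / 8.2108 = 0.2761
  r[C,C] = 1 (diagonal).

R is symmetric with unit diagonal. Assembling:

R = [[1, -0.615, 0.4781],
 [-0.615, 1, 0.2761],
 [0.4781, 0.2761, 1]]


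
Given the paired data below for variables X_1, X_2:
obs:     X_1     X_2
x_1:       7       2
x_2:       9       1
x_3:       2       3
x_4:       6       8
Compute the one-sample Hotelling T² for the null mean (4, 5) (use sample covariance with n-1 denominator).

Step 1 — sample mean vector:
  mean(X_1) = (7 + 9 + 2 + 6) / 4 = 24/4 = 6
  mean(X_2) = (2 + 1 + 3 + 8) / 4 = 14/4 = 3.5
  x̄ = (6, 3.5),  deviation x̄ - mu_0 = (6, 3.5) - (4, 5) = (2, -1.5).

Step 2 — sample covariance matrix, S[i,j] = (1/(n-1)) · Σ_k (x_{k,i} - mean_i) · (x_{k,j} - mean_j), divisor n-1 = 3:
  S[X_1,X_1] = ((1)·(1) + (3)·(3) + (-4)·(-4) + (0)·(0)) / 3 = 26/3 = 8.6667
  S[X_1,X_2] = ((1)·(-1.5) + (3)·(-2.5) + (-4)·(-0.5) + (0)·(4.5)) / 3 = -7/3 = -2.3333
  S[X_2,X_2] = ((-1.5)·(-1.5) + (-2.5)·(-2.5) + (-0.5)·(-0.5) + (4.5)·(4.5)) / 3 = 29/3 = 9.6667
  S = [[8.6667, -2.3333],
 [-2.3333, 9.6667]].

Step 3 — invert S. det(S) = 8.6667·9.6667 - (-2.3333)² = 78.3333.
  S^{-1} = (1/det) · [[d, -b], [-b, a]] = [[0.1234, 0.0298],
 [0.0298, 0.1106]].

Step 4 — quadratic form (x̄ - mu_0)^T · S^{-1} · (x̄ - mu_0):
  S^{-1} · (x̄ - mu_0) = (0.2021, -0.1064),
  (x̄ - mu_0)^T · [...] = (2)·(0.2021) + (-1.5)·(-0.1064) = 0.5638.

Step 5 — scale by n: T² = 4 · 0.5638 = 2.2553.

T² ≈ 2.2553
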